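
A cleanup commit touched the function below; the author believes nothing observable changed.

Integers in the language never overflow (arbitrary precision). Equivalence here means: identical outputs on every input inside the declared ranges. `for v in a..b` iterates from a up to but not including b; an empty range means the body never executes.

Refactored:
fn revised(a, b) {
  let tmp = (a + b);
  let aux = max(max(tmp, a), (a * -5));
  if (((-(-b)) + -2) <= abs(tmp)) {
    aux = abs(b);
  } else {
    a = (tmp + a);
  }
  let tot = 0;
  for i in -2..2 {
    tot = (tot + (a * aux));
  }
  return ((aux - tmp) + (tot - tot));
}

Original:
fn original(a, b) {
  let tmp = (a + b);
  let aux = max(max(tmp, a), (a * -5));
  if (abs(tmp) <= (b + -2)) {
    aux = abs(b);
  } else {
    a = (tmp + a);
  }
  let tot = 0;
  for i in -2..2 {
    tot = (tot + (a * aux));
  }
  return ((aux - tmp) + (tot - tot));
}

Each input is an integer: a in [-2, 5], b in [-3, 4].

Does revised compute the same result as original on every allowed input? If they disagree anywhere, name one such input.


Try a=-2, b=-3.
original: tmp=-5, then aux=10, then (abs(tmp) <= (b + -2)) is false, then a=-7, then tot=0, then (i=-2), then tot=-70, then (i=-1), then tot=-140, then (i=0), then tot=-210, then (i=1), then tot=-280, then returns 15
revised: tmp=-5, then aux=10, then (((-(-b)) + -2) <= abs(tmp)) is true, then aux=3, then tot=0, then (i=-2), then tot=-6, then (i=-1), then tot=-12, then (i=0), then tot=-18, then (i=1), then tot=-24, then returns 8
15 != 8, so the rewrite changes behavior.
verdict: not equivalent; witness: a=-2, b=-3


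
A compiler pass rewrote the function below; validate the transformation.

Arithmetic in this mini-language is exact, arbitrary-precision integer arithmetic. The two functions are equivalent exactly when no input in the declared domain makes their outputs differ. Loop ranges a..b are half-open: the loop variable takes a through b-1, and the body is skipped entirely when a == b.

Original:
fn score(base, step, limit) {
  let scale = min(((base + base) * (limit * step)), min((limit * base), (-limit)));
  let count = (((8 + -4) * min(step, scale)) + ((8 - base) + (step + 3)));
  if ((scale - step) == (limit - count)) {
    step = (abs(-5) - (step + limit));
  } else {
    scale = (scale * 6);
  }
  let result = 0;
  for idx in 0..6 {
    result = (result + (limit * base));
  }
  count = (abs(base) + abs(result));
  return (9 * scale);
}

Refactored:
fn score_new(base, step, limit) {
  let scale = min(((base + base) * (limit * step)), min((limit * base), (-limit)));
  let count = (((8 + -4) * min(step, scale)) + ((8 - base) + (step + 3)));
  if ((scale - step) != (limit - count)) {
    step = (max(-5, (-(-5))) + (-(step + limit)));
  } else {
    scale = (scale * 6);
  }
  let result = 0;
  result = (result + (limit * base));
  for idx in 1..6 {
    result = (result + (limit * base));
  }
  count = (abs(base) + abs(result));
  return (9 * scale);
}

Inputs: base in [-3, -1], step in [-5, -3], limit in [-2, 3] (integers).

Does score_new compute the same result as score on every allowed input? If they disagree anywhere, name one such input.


Try base=-3, step=-5, limit=-2.
score: scale becomes -60; next count becomes -231; next ((scale - step) == (limit - count)) evaluates to false; next scale becomes -360; next result becomes 0; next at idx=0:; next result becomes 6; next at idx=1:; next result becomes 12; next at idx=2:; next result becomes 18; next at idx=3:; next result becomes 24; next at idx=4:; next result becomes 30; next at idx=5:; next result becomes 36; next count becomes 39; next final value -3240
score_new: scale becomes -60; next count becomes -231; next ((scale - step) != (limit - count)) evaluates to true; next step becomes 12; next result becomes 0; next result becomes 6; next at idx=1:; next result becomes 12; next at idx=2:; next result becomes 18; next at idx=3:; next result becomes 24; next at idx=4:; next result becomes 30; next at idx=5:; next result becomes 36; next count becomes 39; next final value -540
-3240 and -540 differ, so these are not the same function on this domain.
verdict: not equivalent; witness: base=-3, step=-5, limit=-2


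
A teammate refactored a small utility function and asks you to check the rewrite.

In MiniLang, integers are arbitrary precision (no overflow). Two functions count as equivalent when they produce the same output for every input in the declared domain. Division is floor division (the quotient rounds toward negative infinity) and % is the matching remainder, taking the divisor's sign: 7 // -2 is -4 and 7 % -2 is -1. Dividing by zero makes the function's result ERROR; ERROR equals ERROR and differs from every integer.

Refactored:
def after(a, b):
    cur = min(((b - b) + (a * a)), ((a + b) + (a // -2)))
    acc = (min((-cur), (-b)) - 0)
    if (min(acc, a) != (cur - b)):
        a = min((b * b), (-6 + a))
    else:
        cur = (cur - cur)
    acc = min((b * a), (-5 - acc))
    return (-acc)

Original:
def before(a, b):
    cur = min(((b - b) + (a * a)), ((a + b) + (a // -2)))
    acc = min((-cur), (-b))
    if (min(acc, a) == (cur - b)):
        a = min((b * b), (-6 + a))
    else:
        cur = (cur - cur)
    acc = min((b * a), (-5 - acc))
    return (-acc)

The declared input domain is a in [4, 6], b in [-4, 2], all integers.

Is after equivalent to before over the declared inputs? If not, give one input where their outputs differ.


There is a counterexample at a=4, b=-4: 7 on one side, 16 on the other.
before: cur becomes -2; next acc becomes 2; next (min(acc, a) == (cur - b)) evaluates to true; next a becomes -2; next acc becomes -7; next final value 7
after: cur becomes -2; next acc becomes 2; next (min(acc, a) != (cur - b)) evaluates to false; next cur becomes 0; next acc becomes -16; next final value 16
verdict: not equivalent; witness: a=4, b=-4


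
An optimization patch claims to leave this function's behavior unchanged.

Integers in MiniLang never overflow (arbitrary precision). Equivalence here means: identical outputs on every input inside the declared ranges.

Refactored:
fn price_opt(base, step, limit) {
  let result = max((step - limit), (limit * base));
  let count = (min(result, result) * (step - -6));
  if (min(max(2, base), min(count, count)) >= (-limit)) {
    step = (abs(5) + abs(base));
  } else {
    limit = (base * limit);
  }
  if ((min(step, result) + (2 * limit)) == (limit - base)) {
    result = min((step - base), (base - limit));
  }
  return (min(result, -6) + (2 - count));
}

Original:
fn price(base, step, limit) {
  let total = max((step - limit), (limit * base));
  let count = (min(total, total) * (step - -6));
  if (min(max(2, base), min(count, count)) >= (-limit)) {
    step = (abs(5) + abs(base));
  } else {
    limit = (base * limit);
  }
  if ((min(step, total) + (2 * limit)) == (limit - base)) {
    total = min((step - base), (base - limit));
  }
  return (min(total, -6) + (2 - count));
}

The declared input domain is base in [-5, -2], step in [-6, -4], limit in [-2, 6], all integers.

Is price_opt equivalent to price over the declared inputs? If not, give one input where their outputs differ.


Side by side, the visible changes include: local variable names differ.
Tracing base=-4, step=-5, limit=2: price: total=-7, then count=-7, then (min(max(2, base), min(count, count)) >= (-limit)) is false, then limit=-8, then ((min(step, total) + (2 * limit)) == (limit - base)) is false, then returns 2 | price_opt: result=-7, then count=-7, then (min(max(2, base), min(count, count)) >= (-limit)) is false, then limit=-8, then ((min(step, result) + (2 * limit)) == (limit - base)) is false, then returns 2 — matching result 2.
Every one of the 108 inputs gives matching results.
verdict: equivalent


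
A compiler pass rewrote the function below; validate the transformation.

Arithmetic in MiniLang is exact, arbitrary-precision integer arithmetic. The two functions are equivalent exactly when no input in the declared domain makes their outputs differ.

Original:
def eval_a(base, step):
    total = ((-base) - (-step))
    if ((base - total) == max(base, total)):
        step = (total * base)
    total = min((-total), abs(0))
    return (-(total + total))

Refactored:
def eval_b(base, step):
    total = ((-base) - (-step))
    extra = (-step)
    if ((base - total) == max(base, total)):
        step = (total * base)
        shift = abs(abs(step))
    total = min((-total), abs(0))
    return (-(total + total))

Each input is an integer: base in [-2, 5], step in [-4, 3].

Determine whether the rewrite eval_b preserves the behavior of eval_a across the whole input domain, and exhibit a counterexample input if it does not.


Comparing the listings, the differences include: min/max/abs usage differs, and local variable names differ, and statement counts differ.
Tracing base=0, step=3: eval_a: total=3, then ((base - total) == max(base, total)) is false, then total=-3, then returns 6 | eval_b: total=3, then extra=-3, then ((base - total) == max(base, total)) is false, then total=-3, then returns 6 — matching result 6.
Checked all 64 inputs in the declared domain: the outputs agree on every one.
verdict: equivalent


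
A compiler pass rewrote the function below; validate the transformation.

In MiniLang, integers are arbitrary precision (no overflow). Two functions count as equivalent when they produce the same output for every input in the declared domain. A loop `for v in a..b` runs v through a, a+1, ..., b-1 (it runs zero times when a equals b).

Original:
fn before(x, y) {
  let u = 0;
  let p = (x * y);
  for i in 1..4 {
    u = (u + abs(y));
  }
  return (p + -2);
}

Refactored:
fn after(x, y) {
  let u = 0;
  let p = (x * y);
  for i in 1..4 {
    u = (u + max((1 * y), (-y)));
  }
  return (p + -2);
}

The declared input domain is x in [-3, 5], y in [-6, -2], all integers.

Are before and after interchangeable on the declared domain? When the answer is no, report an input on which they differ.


This is a faithful refactor — constant usage differs; and min/max/abs usage differs; and arithmetic usage differs, but the computed results match everywhere.
One worked example (x=-2, y=-5) — before: u := 0 | p := 10 | iter i=1: | u := 5 | iter i=2: | u := 10 | iter i=3: | u := 15 | result 8; after: u := 0 | p := 10 | iter i=1: | u := 5 | iter i=2: | u := 10 | iter i=3: | u := 15 | result 8; agreement on 8.
Every one of the 45 inputs gives matching results.
verdict: equivalent


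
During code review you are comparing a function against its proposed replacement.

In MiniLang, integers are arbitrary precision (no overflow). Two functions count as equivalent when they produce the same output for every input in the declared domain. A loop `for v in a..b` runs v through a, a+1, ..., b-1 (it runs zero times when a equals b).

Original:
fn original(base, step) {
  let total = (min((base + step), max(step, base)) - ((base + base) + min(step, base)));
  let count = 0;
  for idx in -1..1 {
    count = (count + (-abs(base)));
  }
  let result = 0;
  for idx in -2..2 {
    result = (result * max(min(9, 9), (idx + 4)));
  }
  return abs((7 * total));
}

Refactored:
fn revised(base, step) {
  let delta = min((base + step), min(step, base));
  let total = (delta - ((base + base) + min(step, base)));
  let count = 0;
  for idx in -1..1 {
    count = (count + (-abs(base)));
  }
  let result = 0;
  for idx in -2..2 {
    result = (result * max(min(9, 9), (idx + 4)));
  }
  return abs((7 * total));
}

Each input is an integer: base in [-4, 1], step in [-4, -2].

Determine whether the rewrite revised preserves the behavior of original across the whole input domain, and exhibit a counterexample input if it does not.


There is a counterexample at base=1, step=-4: 7 on one side, 14 on the other.
original: total := -1 | count := 0 | iter idx=-1: | count := -1 | iter idx=0: | count := -2 | result := 0 | iter idx=-2: | result := 0 | iter idx=-1: | result := 0 | iter idx=0: | result := 0 | iter idx=1: | result := 0 | result 7
revised: delta := -4 | total := -2 | count := 0 | iter idx=-1: | count := -1 | iter idx=0: | count := -2 | result := 0 | iter idx=-2: | result := 0 | iter idx=-1: | result := 0 | iter idx=0: | result := 0 | iter idx=1: | result := 0 | result 14
verdict: not equivalent; witness: base=1, step=-4


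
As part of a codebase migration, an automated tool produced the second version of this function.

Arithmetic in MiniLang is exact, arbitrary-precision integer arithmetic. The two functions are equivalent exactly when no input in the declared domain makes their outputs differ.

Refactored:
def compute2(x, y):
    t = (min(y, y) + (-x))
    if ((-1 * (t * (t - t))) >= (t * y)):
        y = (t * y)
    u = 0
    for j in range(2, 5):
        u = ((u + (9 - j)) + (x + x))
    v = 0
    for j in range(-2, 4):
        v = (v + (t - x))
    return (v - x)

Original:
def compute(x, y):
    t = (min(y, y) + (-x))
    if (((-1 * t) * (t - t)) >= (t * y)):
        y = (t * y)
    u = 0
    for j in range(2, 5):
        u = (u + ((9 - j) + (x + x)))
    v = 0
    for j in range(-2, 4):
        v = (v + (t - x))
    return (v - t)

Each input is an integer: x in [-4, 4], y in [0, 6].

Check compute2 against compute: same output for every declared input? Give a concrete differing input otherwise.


Not equivalent: x=-4, y=0 separates them (44 vs 52).
compute: t becomes 4; next (((-1 * t) * (t - t)) >= (t * y)) evaluates to true; next y becomes 0; next u becomes 0; next at j=2:; next u becomes -1; next at j=3:; next u becomes -3; next at j=4:; next u becomes -6; next v becomes 0; next at j=-2:; next v becomes 8; next at j=-1:; next v becomes 16; next at j=0:; next v becomes 24; next at j=1:; next v becomes 32; next at j=2:; next v becomes 40; next at j=3:; next v becomes 48; next final value 44
compute2: t becomes 4; next ((-1 * (t * (t - t))) >= (t * y)) evaluates to true; next y becomes 0; next u becomes 0; next at j=2:; next u becomes -1; next at j=3:; next u becomes -3; next at j=4:; next u becomes -6; next v becomes 0; next at j=-2:; next v becomes 8; next at j=-1:; next v becomes 16; next at j=0:; next v becomes 24; next at j=1:; next v becomes 32; next at j=2:; next v becomes 40; next at j=3:; next v becomes 48; next final value 52
verdict: not equivalent; witness: x=-4, y=0


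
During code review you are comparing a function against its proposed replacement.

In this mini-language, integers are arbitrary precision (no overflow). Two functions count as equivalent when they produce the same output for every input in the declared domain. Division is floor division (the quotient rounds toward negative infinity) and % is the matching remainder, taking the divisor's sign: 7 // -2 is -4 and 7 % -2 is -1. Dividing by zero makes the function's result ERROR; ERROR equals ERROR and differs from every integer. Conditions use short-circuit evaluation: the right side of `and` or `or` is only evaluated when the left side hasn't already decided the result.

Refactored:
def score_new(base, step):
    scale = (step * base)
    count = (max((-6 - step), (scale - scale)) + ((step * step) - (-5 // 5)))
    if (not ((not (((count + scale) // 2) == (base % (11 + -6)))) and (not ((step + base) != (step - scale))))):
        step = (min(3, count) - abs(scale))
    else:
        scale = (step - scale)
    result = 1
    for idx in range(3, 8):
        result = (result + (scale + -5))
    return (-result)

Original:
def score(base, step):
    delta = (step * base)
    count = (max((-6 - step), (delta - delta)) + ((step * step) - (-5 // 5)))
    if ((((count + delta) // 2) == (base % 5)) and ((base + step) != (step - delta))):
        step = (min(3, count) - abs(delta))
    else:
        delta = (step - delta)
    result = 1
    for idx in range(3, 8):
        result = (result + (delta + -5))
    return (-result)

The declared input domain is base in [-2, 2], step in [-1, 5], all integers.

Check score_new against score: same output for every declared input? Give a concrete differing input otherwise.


Run the pair on base=-2, step=1.
score: delta := -2 | count := 2 | ((((count + delta) // 2) == (base % 5)) and ((base + step) != (step - delta))): false | delta := 3 | result := 1 | iter idx=3: | result := -1 | iter idx=4: | result := -3 | iter idx=5: | result := -5 | iter idx=6: | result := -7 | iter idx=7: | result := -9 | result 9
score_new: scale := -2 | count := 2 | (not ((not (((count + scale) // 2) == (base % (11 + -6)))) and (not ((step + base) != (step - scale))))): true | step := 0 | result := 1 | iter idx=3: | result := -6 | iter idx=4: | result := -13 | iter idx=5: | result := -20 | iter idx=6: | result := -27 | iter idx=7: | result := -34 | result 34
9 vs 34 — the two versions disagree here.
verdict: not equivalent; witness: base=-2, step=1


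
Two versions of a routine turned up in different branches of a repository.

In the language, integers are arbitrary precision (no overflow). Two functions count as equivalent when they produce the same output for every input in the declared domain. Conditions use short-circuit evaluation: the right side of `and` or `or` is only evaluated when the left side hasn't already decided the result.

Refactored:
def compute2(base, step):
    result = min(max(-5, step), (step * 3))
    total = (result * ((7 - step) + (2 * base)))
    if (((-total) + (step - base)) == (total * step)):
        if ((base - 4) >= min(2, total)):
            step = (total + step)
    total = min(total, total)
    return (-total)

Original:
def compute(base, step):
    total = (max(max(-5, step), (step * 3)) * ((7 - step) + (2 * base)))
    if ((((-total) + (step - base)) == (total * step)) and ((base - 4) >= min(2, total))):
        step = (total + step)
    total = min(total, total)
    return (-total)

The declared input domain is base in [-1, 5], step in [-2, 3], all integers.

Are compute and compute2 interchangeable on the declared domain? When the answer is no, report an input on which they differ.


Not equivalent: base=-1, step=-2 separates them (14 vs 42).
compute: total becomes -14; next ((((-total) + (step - base)) == (total * step)) and ((base - 4) >= min(2, total))) evaluates to false; next total becomes -14; next final value 14
compute2: result becomes -6; next total becomes -42; next (((-total) + (step - base)) == (total * step)) evaluates to false; next total becomes -42; next final value 42
verdict: not equivalent; witness: base=-1, step=-2


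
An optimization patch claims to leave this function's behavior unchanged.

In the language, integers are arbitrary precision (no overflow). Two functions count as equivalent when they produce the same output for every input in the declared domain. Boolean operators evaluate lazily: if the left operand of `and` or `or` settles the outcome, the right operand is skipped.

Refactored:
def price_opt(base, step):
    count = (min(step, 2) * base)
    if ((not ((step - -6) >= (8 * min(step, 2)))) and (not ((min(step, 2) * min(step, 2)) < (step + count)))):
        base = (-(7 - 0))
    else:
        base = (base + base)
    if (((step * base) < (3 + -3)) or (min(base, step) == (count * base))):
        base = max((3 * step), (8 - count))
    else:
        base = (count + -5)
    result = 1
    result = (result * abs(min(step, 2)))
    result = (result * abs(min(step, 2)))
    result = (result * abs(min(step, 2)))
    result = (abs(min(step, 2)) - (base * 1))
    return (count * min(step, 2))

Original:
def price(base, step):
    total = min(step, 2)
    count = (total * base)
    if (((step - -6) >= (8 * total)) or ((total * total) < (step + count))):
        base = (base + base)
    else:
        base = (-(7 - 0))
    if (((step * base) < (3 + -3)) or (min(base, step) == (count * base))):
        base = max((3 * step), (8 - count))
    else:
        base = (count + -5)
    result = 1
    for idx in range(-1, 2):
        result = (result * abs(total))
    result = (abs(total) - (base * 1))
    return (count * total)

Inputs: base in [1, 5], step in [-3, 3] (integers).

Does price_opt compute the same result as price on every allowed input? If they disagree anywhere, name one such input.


Side by side, the visible changes include: arithmetic usage differs, and local variable names differ, and constant usage differs, and boolean connective usage differs, and loop structure differs, and min/max/abs usage differs.
One worked example (base=5, step=-3) — price: total = -3; count = -15; (((step - -6) >= (8 * total)) or ((total * total) < (step + count))) -> true; base = 10; (((step * base) < (3 + -3)) or (min(base, step) == (count * base))) -> true; base = 23; result = 1; [idx=-1]; result = 3; [idx=0]; result = 9; [idx=1]; result = 27; result = -20; return 45; price_opt: count = -15; ((not ((step - -6) >= (8 * min(step, 2)))) and (not ((min(step, 2) * min(step, 2)) < (step + count)))) -> false; base = 10; (((step * base) < (3 + -3)) or (min(base, step) == (count * base))) -> true; base = 23; result = 1; result = 3; result = 9; result = 27; result = -20; return 45; agreement on 45.
Across all 35 domain points the two functions coincide.
verdict: equivalent


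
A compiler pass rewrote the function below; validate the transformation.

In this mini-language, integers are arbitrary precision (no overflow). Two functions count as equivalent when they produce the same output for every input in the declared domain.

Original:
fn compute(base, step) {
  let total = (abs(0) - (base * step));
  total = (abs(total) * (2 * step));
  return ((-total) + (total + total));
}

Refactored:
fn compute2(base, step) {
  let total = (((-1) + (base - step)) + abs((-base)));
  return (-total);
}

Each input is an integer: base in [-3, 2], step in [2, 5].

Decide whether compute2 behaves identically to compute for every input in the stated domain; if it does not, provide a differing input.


Not equivalent: base=-3, step=2 separates them (24 vs 3).
compute: total = 6; total = 24; return 24
compute2: total = -3; return 3
verdict: not equivalent; witness: base=-3, step=2


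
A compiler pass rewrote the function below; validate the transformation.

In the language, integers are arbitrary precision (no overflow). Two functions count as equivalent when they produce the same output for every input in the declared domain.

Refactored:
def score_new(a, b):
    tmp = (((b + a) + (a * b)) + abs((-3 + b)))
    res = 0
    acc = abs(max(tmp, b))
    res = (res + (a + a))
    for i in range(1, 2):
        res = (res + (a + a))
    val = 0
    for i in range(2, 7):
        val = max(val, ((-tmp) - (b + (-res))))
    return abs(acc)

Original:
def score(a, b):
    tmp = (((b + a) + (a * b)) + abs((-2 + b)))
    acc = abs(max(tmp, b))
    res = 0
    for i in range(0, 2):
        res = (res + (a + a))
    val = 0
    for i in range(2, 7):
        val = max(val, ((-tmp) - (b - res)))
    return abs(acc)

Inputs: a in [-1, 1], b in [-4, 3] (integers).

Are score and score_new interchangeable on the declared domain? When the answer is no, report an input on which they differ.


At a=-1, b=-4: score gives 5, score_new gives 6.
verdict: not equivalent; witness: a=-1, b=-4


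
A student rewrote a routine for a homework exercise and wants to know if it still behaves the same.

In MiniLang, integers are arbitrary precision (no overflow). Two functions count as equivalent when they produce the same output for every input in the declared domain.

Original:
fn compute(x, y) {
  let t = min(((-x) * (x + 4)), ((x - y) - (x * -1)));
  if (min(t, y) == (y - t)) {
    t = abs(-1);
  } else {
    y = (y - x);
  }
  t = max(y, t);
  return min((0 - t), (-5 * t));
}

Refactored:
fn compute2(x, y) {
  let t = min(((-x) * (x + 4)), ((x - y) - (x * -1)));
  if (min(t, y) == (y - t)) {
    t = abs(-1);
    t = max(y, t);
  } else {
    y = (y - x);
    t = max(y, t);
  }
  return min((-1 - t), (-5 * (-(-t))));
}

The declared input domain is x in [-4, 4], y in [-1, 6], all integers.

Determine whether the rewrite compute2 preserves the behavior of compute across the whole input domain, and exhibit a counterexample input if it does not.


Input x=-1, y=-1: 0 from compute versus -1 from compute2.
verdict: not equivalent; witness: x=-1, y=-1


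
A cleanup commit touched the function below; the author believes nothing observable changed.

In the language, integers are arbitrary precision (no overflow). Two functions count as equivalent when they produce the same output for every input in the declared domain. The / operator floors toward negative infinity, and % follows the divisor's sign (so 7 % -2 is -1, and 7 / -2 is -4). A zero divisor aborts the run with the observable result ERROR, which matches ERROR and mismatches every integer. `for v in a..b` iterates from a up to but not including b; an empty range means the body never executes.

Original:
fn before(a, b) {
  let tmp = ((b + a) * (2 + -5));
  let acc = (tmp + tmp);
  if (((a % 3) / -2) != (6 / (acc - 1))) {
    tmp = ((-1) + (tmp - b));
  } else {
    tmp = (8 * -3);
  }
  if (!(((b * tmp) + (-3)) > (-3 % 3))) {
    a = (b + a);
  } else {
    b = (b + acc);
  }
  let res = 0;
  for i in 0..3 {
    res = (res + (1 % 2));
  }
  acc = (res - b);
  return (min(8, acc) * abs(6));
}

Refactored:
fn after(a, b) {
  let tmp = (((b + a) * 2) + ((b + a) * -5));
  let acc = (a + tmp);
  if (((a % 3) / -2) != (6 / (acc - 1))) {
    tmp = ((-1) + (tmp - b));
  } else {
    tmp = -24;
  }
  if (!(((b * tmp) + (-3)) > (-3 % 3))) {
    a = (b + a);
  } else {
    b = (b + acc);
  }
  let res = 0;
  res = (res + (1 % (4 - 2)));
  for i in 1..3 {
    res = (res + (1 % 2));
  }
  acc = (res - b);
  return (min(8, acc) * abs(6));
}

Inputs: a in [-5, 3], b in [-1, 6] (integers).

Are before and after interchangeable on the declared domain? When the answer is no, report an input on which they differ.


Evaluate both at a=-5, b=1.
before: tmp := 12 | acc := 24 | (((a % 3) / -2) != (6 / (acc - 1))): true | tmp := 10 | (!(((b * tmp) + (-3)) > (-3 % 3))): false | b := 25 | res := 0 | iter i=0: | res := 1 | iter i=1: | res := 2 | iter i=2: | res := 3 | acc := -22 | result -132
after: tmp := 12 | acc := 7 | (((a % 3) / -2) != (6 / (acc - 1))): true | tmp := 10 | (!(((b * tmp) + (-3)) > (-3 % 3))): false | b := 8 | res := 0 | res := 1 | iter i=1: | res := 2 | iter i=2: | res := 3 | acc := -5 | result -30
-132 vs -30 — the two versions disagree here.
verdict: not equivalent; witness: a=-5, b=1


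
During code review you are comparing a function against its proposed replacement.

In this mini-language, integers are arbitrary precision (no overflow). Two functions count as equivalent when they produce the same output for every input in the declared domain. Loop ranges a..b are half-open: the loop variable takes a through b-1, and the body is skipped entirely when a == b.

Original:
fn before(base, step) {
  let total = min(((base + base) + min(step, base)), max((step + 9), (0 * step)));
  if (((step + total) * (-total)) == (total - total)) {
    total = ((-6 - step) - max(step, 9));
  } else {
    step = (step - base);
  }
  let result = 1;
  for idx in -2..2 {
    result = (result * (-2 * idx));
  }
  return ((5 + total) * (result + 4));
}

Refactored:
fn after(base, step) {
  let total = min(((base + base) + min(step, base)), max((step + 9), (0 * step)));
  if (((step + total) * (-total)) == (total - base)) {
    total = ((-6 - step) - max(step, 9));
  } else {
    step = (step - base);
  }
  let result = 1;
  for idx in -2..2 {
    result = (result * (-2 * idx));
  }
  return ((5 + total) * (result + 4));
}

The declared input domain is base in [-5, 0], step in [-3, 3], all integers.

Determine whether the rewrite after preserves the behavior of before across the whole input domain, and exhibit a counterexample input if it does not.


Not equivalent: base=-1, step=3 separates them (-52 vs 8).
before: total=-3, then (((step + total) * (-total)) == (total - total)) is true, then total=-18, then result=1, then (idx=-2), then result=4, then (idx=-1), then result=8, then (idx=0), then result=0, then (idx=1), then result=0, then returns -52
after: total=-3, then (((step + total) * (-total)) == (total - base)) is false, then step=4, then result=1, then (idx=-2), then result=4, then (idx=-1), then result=8, then (idx=0), then result=0, then (idx=1), then result=0, then returns 8
verdict: not equivalent; witness: base=-1, step=3


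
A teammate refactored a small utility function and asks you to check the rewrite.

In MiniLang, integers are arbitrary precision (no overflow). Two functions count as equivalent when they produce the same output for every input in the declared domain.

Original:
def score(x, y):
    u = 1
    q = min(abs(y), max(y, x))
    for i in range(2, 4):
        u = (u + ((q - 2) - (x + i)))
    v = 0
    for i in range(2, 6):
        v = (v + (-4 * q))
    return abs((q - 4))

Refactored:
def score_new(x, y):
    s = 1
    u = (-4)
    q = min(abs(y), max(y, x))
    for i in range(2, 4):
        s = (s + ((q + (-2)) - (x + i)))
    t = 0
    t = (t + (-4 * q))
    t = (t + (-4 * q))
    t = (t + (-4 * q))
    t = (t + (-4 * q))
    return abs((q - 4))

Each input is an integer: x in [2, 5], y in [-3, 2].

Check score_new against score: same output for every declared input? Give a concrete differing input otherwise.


Changes here: local variable names differ, and arithmetic usage differs, and statement counts differ, and loop structure differs, and constant usage differs; the full 24-point sweep finds no disagreement.
verdict: equivalent


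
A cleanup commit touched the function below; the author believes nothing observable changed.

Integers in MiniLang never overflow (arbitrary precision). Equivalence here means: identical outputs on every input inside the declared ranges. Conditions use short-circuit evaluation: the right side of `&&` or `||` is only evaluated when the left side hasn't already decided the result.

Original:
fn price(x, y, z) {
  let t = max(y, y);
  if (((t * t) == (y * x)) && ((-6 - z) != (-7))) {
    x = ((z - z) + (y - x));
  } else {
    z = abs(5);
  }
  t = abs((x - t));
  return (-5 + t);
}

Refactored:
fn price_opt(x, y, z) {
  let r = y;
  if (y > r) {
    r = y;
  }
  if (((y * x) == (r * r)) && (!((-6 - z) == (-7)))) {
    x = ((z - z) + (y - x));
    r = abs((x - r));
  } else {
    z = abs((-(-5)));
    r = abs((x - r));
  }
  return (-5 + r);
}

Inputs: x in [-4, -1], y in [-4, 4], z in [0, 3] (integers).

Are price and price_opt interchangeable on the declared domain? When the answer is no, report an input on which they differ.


The two versions differ — the changes include statement counts differ, and comparison usage differs, and min/max/abs usage differs, and boolean connective usage differs, and arithmetic usage differs, and branching structure differs, and local variable names differ.
Spot check at x=-1, y=1, z=3 — price: t = 1; (((t * t) == (y * x)) && ((-6 - z) != (-7))) -> false; z = 5; t = 2; return -3. price_opt: r = 1; (y > r) -> false; (((y * x) == (r * r)) && (!((-6 - z) == (-7)))) -> false; z = 5; r = 2; return -3. Both give -3.
Across all 144 domain points the two functions coincide.
verdict: equivalent


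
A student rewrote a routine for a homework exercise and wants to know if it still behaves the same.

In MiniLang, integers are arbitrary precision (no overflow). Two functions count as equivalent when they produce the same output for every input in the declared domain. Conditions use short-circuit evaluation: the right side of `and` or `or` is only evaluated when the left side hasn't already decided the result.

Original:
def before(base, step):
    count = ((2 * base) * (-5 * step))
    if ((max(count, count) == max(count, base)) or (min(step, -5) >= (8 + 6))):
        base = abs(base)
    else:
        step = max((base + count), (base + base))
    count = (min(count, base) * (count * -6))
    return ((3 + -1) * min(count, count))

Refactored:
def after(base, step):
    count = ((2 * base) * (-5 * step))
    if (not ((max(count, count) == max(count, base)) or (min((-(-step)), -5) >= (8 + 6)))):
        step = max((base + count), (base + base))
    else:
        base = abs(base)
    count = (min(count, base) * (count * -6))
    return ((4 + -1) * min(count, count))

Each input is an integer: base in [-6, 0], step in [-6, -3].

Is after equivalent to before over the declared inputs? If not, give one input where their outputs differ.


On input base=-6, step=-6, before returns -1555200 while after returns -2332800.
verdict: not equivalent; witness: base=-6, step=-6


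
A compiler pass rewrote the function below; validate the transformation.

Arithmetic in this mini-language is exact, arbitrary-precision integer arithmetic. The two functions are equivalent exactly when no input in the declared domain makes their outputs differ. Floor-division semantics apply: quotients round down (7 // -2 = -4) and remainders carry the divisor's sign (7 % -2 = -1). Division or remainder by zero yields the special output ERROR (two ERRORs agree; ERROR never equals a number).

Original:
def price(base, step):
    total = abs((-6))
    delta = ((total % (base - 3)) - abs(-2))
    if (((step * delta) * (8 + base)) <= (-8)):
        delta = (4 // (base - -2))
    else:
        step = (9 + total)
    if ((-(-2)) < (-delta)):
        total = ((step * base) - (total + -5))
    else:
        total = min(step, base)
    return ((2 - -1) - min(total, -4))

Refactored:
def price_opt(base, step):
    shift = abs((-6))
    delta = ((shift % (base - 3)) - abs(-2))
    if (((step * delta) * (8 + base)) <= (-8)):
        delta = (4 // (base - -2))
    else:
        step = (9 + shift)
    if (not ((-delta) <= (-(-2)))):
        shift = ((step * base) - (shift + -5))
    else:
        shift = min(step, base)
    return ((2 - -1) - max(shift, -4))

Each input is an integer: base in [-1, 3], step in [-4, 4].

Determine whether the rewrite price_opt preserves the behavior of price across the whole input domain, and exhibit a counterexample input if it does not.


These are not equivalent — on base=-1, step=-4 the outputs split (19 vs 7).
price: total=6, then delta=-4, then (((step * delta) * (8 + base)) <= (-8)) is false, then step=15, then ((-(-2)) < (-delta)) is true, then total=-16, then returns 19
price_opt: shift=6, then delta=-4, then (((step * delta) * (8 + base)) <= (-8)) is false, then step=15, then (not ((-delta) <= (-(-2)))) is true, then shift=-16, then returns 7
verdict: not equivalent; witness: base=-1, step=-4


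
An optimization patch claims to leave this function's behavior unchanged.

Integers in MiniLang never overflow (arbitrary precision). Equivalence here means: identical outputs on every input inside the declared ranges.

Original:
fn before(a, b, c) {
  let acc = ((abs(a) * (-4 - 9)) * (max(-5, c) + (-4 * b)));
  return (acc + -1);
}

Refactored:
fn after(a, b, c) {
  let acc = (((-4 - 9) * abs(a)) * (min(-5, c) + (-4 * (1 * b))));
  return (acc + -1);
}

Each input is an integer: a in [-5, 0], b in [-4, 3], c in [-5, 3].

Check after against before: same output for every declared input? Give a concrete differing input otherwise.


Try a=-5, b=-4, c=-4.
before: acc = -780; return -781
after: acc = -715; return -716
-781 vs -716 — the two versions disagree here.
verdict: not equivalent; witness: a=-5, b=-4, c=-4


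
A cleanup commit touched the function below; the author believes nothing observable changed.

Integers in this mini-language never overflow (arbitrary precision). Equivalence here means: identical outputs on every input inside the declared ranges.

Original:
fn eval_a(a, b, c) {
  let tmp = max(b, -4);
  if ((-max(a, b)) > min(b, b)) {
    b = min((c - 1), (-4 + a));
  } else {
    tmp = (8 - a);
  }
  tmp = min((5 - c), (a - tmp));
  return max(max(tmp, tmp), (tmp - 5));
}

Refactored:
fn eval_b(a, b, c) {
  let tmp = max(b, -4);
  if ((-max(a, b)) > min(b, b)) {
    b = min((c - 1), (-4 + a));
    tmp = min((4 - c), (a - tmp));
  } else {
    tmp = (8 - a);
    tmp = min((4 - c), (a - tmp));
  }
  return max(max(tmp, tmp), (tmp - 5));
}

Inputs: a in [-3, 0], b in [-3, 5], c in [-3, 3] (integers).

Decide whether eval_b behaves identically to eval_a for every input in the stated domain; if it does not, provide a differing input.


The rewrite breaks on a=-1, b=-3, c=3, where the results are 2 and 1.
eval_a: tmp := -3 | ((-max(a, b)) > min(b, b)): true | b := -5 | tmp := 2 | result 2
eval_b: tmp := -3 | ((-max(a, b)) > min(b, b)): true | b := -5 | tmp := 1 | result 1
verdict: not equivalent; witness: a=-1, b=-3, c=3


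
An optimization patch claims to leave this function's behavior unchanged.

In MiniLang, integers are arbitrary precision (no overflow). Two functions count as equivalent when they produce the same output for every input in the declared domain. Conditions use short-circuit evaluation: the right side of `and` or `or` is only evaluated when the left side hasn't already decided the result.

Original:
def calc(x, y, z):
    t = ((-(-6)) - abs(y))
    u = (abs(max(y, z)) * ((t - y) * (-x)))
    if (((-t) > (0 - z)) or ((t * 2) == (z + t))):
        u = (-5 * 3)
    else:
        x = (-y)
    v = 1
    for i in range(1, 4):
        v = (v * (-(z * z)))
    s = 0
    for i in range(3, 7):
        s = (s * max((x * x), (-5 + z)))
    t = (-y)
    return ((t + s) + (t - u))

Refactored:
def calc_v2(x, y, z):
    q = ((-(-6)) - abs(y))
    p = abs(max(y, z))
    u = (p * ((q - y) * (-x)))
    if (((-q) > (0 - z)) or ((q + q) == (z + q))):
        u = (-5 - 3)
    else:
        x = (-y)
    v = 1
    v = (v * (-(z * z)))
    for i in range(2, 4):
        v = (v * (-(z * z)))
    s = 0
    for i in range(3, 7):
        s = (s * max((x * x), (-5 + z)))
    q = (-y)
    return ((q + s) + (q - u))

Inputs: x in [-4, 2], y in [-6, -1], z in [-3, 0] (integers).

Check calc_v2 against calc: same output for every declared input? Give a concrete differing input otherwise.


These are not equivalent — on x=-4, y=-6, z=0 the outputs split (27 vs 20).
calc: t becomes 0; next u becomes 0; next (((-t) > (0 - z)) or ((t * 2) == (z + t))) evaluates to true; next u becomes -15; next v becomes 1; next at i=1:; next v becomes 0; next at i=2:; next v becomes 0; next at i=3:; next v becomes 0; next s becomes 0; next at i=3:; next s becomes 0; next at i=4:; next s becomes 0; next at i=5:; next s becomes 0; next at i=6:; next s becomes 0; next t becomes 6; next final value 27
calc_v2: q becomes 0; next p becomes 0; next u becomes 0; next (((-q) > (0 - z)) or ((q + q) == (z + q))) evaluates to true; next u becomes -8; next v becomes 1; next v becomes 0; next at i=2:; next v becomes 0; next at i=3:; next v becomes 0; next s becomes 0; next at i=3:; next s becomes 0; next at i=4:; next s becomes 0; next at i=5:; next s becomes 0; next at i=6:; next s becomes 0; next q becomes 6; next final value 20
verdict: not equivalent; witness: x=-4, y=-6, z=0


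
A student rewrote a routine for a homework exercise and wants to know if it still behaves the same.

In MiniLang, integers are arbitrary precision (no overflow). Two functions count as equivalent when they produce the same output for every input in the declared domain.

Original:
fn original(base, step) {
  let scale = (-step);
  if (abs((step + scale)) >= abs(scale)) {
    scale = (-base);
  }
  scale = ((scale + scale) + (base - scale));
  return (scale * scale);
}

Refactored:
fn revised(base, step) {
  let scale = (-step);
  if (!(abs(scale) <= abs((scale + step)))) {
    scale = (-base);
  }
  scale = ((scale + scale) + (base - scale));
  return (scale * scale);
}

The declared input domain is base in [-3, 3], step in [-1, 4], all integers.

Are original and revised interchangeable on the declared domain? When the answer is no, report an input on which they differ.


Try base=-3, step=-1.
original: scale = 1; (abs((step + scale)) >= abs(scale)) -> false; scale = -2; return 4
revised: scale = 1; (!(abs(scale) <= abs((scale + step)))) -> true; scale = 3; scale = 0; return 0
4 and 0 differ, so these are not the same function on this domain.
verdict: not equivalent; witness: base=-3, step=-1


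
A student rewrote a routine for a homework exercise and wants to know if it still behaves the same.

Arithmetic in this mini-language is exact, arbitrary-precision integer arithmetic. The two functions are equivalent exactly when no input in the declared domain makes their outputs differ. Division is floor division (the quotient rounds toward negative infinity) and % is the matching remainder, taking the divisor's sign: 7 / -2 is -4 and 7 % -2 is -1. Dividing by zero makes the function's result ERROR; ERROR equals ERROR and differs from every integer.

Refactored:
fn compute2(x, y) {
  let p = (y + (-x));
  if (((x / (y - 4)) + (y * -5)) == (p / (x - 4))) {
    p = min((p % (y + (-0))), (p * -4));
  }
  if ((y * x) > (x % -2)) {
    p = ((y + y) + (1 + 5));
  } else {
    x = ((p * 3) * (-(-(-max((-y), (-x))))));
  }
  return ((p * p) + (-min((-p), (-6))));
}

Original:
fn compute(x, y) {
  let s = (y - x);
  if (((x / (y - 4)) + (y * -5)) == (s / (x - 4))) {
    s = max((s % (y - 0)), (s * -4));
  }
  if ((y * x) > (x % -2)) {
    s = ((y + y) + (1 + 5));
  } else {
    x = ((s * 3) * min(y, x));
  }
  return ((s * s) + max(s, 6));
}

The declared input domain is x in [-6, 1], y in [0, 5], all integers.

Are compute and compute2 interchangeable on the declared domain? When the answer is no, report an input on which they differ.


Equivalent. The suspicious-looking change has no observable effect anywhere in the declared ranges.
Every one of the 48 inputs gives matching results.
As a probe, take x=-3, y=5: compute runs s becomes 8; next (((x / (y - 4)) + (y * -5)) == (s / (x - 4))) evaluates to false; next ((y * x) > (x % -2)) evaluates to false; next x becomes -72; next final value 72; compute2 runs p becomes 8; next (((x / (y - 4)) + (y * -5)) == (p / (x - 4))) evaluates to false; next ((y * x) > (x % -2)) evaluates to false; next x becomes -72; next final value 72; both end at 72.
verdict: equivalent
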